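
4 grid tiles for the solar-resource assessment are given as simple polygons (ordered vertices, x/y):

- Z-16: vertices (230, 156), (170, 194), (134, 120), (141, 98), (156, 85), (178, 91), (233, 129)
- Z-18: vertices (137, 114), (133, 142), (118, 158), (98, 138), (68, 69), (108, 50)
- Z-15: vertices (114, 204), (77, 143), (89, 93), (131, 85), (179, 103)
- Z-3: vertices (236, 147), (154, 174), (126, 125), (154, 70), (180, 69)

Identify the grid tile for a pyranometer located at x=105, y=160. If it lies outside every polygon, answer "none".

Cast a ray rightward from (105, 160). For each polygon, the edges (by vertex number in listed order) whose endpoints lie on opposite sides of y = 160, where each meets that height, and whether that is right or left of the point:
Z-16: 1–2 at x≈223.7 (right), 2–3 at x≈153.5 (right) → 2 crossings.
Z-18: no edge straddles that height → 0 crossings.
Z-15: 1–2 at x≈87.3 (left), 5–1 at x≈142.3 (right) → 1 crossing.
Z-3: 1–2 at x≈196.5 (right), 2–3 at x≈146.0 (right) → 2 crossings.
Only Z-15 has an odd count, so the point is inside Z-15.

Z-15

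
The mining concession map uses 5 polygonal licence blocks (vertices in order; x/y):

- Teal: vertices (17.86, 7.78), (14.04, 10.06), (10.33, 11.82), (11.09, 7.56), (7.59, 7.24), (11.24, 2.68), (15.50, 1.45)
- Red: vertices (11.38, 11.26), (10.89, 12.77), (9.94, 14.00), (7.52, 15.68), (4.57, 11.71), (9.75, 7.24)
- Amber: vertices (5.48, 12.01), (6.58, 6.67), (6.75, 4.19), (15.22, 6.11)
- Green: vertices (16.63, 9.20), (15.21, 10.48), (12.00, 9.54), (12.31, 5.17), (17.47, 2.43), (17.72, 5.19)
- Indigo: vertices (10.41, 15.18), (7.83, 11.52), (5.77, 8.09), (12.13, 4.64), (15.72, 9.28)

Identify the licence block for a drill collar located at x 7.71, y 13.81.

Red

Cast a ray rightward from (7.71, 13.81). For each polygon, the edges (by vertex number in listed order) whose endpoints lie on opposite sides of y = 13.81, where each meets that height, and whether that is right or left of the point:
Teal: no edge straddles that height → 0 crossings.
Red: 2–3 at x≈10.087 (right), 4–5 at x≈6.130 (left) → 1 crossing.
Amber: no edge straddles that height → 0 crossings.
Green: no edge straddles that height → 0 crossings.
Indigo: 1–2 at x≈9.444 (right), 5–1 at x≈11.643 (right) → 2 crossings.
Only Red has an odd count, so the point is inside Red.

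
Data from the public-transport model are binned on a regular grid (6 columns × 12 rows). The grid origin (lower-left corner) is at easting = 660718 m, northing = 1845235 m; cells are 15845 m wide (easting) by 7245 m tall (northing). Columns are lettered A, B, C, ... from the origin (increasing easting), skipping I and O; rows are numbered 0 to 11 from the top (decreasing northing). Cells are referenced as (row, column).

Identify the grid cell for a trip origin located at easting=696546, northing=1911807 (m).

(2, C)

Column index: ⌊(696546 − 660718) / 15845⌋ = ⌊2.261⌋ = 2 → column C
Row offset from origin: ⌊(1911807 − 1845235) / 7245⌋ = ⌊9.189⌋ = 9 → row 2 (counted from top)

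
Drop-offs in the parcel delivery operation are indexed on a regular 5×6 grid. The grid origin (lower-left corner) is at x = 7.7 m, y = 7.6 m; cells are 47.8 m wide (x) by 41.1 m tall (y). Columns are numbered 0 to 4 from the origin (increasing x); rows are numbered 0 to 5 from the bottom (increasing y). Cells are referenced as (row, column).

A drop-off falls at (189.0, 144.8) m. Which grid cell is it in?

Column index: ⌊(189.0 − 7.7) / 47.8⌋ = ⌊3.793⌋ = 3
Row offset from origin: ⌊(144.8 − 7.6) / 41.1⌋ = ⌊3.338⌋ = 3 → row 3

(3, 3)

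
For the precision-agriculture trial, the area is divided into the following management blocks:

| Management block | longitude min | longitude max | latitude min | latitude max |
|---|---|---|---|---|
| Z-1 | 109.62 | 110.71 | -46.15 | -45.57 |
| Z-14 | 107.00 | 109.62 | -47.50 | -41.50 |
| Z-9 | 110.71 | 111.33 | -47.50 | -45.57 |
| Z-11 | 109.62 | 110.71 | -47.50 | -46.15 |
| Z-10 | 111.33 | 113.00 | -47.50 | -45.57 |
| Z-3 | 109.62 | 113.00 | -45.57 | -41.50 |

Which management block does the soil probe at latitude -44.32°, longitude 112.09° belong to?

Z-3

The point has longitude = 112.09 and latitude = -44.32.
Only Z-3 satisfies 109.62 ≤ longitude ≤ 113.00 and -45.57 ≤ latitude ≤ -41.50.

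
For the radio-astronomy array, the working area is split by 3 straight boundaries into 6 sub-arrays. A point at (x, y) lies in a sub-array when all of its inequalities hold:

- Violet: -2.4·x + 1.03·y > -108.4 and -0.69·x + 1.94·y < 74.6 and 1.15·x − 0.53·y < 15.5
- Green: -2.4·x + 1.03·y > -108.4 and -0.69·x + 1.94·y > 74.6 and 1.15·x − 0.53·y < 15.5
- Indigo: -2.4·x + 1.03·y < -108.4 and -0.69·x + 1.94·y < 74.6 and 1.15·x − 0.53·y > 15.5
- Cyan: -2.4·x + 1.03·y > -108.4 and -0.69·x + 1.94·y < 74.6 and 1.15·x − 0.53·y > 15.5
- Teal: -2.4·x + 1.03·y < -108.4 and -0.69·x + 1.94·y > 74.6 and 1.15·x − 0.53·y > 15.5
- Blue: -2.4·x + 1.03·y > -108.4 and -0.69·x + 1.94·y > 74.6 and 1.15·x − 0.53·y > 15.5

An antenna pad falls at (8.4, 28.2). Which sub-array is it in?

-2.4·8.4 + 1.03·28.2 = 8.886, which is > -108.4
-0.69·8.4 + 1.94·28.2 = 48.912, which is < 74.6
1.15·8.4 − 0.53·28.2 = -5.286, which is < 15.5
This sign pattern matches Violet.

Violet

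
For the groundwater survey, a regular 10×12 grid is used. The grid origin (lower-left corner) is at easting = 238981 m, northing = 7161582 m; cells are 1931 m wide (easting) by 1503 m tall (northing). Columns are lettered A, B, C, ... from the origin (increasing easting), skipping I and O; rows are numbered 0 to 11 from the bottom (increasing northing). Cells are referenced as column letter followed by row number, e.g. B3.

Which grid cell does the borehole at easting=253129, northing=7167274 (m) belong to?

H3

Column index: ⌊(253129 − 238981) / 1931⌋ = ⌊7.327⌋ = 7 → column H
Row offset from origin: ⌊(7167274 − 7161582) / 1503⌋ = ⌊3.787⌋ = 3 → row 3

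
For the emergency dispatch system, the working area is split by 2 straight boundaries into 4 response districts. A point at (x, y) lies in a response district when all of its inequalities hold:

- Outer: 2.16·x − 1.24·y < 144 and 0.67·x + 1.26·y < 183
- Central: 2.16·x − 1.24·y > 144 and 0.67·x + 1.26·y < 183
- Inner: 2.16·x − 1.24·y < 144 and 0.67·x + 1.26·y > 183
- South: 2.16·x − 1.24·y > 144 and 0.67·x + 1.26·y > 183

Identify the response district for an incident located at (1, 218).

Inner

2.16·1 − 1.24·218 = -268.160, which is < 144
0.67·1 + 1.26·218 = 275.350, which is > 183
This sign pattern matches Inner.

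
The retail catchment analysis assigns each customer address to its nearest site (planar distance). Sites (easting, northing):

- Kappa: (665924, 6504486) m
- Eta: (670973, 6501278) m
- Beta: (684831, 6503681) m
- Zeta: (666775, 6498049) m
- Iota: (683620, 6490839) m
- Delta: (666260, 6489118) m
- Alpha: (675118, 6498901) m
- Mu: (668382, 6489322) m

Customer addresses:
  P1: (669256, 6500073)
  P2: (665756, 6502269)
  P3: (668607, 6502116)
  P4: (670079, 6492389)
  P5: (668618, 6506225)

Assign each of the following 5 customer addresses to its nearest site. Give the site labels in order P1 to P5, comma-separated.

P1 → Eta (d²=4400114.00)
P2 → Kappa (d²=4943313.00)
P3 → Eta (d²=6300200.00)
P4 → Mu (d²=12286298.00)
P5 → Kappa (d²=10281757.00)

Eta, Kappa, Eta, Mu, Kappa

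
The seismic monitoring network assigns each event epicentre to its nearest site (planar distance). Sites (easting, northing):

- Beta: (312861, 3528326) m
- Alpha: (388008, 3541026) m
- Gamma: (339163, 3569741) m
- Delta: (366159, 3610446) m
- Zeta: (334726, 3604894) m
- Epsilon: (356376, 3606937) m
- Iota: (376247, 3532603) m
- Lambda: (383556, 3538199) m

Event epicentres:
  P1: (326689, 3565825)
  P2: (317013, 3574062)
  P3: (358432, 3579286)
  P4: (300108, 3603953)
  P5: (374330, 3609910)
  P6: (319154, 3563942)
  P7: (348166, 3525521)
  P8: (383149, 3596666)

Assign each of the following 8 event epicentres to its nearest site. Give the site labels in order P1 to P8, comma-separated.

Gamma, Gamma, Gamma, Zeta, Delta, Gamma, Iota, Delta

P1 → Gamma (d²=170935732.00)
P2 → Gamma (d²=509293541.00)
P3 → Gamma (d²=462401386.00)
P4 → Zeta (d²=1199291405.00)
P5 → Delta (d²=67052537.00)
P6 → Gamma (d²=433988482.00)
P7 → Iota (d²=838697285.00)
P8 → Delta (d²=478548500.00)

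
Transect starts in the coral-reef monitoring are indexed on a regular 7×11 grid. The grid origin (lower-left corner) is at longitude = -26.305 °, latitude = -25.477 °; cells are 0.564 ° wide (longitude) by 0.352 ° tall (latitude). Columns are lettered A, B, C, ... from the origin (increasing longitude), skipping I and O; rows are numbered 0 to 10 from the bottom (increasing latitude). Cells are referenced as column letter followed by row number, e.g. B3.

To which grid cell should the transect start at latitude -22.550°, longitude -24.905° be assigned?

Column index: ⌊(-24.905 − -26.305) / 0.564⌋ = ⌊2.482⌋ = 2 → column C
Row offset from origin: ⌊(-22.550 − -25.477) / 0.352⌋ = ⌊8.315⌋ = 8 → row 8

C8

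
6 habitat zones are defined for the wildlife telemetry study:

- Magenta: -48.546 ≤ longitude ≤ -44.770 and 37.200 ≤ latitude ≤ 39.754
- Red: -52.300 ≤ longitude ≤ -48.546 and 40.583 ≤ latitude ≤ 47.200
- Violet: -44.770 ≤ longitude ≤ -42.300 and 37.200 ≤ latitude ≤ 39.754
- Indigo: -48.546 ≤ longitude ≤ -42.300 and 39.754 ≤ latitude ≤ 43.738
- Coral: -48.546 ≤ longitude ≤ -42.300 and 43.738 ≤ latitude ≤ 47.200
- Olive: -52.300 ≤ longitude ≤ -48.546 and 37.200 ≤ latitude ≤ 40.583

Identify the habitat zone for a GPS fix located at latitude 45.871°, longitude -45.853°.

Coral

The point has longitude = -45.853 and latitude = 45.871.
Only Coral satisfies -48.546 ≤ longitude ≤ -42.300 and 43.738 ≤ latitude ≤ 47.200.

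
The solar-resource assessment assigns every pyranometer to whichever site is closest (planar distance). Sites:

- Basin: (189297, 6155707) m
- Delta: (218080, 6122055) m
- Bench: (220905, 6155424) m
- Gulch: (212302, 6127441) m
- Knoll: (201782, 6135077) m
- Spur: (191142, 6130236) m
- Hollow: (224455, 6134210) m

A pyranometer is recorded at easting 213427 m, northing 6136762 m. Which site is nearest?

Squared distances to each site:
Basin: 941169925.000; Delta: 237946258.000; Bench: 404190728.000; Gulch: 88146666.000; Knoll: 138445250.000; Spur: 539209901.000; Hollow: 128129488.000.
Minimum at Gulch.

Gulch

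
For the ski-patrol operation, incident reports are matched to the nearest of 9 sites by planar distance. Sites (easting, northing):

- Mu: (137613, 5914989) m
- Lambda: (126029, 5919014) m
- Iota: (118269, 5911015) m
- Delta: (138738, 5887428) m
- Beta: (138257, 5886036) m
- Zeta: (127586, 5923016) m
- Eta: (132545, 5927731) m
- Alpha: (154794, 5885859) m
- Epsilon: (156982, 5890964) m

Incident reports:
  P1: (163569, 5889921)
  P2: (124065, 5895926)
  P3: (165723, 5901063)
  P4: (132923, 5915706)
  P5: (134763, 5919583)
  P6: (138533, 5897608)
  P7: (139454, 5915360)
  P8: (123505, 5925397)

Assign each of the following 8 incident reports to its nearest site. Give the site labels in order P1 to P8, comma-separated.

Epsilon, Iota, Epsilon, Mu, Mu, Delta, Mu, Zeta

P1 → Epsilon (d²=44476418.00)
P2 → Iota (d²=261271537.00)
P3 → Epsilon (d²=178394882.00)
P4 → Mu (d²=22510189.00)
P5 → Mu (d²=29227336.00)
P6 → Delta (d²=103674425.00)
P7 → Mu (d²=3526922.00)
P8 → Zeta (d²=22323722.00)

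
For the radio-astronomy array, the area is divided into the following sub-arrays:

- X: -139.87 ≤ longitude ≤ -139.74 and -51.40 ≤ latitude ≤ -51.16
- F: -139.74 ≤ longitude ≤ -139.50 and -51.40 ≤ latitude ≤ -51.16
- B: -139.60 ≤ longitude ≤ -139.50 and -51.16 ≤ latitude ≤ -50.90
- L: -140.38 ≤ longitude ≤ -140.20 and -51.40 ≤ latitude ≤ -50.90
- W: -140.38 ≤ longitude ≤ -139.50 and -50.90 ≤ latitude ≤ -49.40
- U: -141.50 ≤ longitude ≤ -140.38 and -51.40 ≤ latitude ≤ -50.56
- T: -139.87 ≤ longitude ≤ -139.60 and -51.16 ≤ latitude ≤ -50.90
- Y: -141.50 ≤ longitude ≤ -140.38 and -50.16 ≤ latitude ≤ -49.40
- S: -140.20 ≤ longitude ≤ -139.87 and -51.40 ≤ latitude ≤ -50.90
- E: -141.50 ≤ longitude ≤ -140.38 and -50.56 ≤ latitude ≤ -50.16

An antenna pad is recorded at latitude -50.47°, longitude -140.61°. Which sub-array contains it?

The point has longitude = -140.61 and latitude = -50.47.
Only E satisfies -141.50 ≤ longitude ≤ -140.38 and -50.56 ≤ latitude ≤ -50.16.

E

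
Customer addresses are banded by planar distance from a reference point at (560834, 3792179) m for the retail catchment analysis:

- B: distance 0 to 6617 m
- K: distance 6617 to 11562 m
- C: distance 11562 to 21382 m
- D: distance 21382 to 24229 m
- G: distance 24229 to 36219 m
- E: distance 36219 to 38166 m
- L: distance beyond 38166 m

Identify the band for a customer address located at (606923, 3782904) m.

L

Distance = √((606923−560834)² + (3782904−3792179)²) = √(2124195921.000 + 86025625.000) = 47012.993 m.
38166 ≤ 47012.993 < ∞ → L.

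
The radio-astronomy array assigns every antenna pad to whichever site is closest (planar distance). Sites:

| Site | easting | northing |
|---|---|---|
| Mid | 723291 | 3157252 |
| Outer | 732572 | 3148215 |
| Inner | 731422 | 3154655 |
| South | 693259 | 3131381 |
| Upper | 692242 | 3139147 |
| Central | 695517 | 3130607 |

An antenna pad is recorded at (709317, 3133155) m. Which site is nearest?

Central

Squared distances to each site:
Mid: 775938085.000; Outer: 767598625.000; Inner: 950881025.000; South: 261006440.000; Upper: 327459689.000; Central: 196932304.000.
Minimum at Central.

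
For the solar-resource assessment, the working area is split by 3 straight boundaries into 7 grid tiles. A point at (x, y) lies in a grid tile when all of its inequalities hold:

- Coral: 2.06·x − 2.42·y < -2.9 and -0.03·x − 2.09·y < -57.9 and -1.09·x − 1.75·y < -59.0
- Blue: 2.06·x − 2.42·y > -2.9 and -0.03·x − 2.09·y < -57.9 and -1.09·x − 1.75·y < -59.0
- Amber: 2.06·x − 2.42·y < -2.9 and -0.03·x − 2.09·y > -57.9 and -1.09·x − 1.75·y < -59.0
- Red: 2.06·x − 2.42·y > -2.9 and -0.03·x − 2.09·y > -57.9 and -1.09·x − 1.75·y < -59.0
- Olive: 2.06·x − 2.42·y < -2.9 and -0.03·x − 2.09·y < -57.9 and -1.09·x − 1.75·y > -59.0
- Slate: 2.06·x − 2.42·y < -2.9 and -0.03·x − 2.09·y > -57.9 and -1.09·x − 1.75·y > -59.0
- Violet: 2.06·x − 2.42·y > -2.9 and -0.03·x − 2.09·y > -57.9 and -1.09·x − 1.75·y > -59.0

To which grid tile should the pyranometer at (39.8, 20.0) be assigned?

Red

2.06·39.8 − 2.42·20.0 = 33.588, which is > -2.9
-0.03·39.8 − 2.09·20.0 = -42.994, which is > -57.9
-1.09·39.8 − 1.75·20.0 = -78.382, which is < -59.0
This sign pattern matches Red.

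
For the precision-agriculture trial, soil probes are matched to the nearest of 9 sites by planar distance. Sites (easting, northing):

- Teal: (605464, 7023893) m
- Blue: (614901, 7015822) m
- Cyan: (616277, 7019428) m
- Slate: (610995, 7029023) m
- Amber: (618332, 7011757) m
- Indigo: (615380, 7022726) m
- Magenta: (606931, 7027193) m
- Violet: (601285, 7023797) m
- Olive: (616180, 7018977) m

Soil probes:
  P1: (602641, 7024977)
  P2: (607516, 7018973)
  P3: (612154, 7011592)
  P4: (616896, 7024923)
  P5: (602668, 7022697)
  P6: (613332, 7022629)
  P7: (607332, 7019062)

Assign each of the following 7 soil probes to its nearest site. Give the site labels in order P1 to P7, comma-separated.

Violet, Teal, Blue, Indigo, Violet, Indigo, Teal

P1 → Violet (d²=3231136.00)
P2 → Teal (d²=28417104.00)
P3 → Blue (d²=25438909.00)
P4 → Indigo (d²=7125065.00)
P5 → Violet (d²=3122689.00)
P6 → Indigo (d²=4203713.00)
P7 → Teal (d²=26827985.00)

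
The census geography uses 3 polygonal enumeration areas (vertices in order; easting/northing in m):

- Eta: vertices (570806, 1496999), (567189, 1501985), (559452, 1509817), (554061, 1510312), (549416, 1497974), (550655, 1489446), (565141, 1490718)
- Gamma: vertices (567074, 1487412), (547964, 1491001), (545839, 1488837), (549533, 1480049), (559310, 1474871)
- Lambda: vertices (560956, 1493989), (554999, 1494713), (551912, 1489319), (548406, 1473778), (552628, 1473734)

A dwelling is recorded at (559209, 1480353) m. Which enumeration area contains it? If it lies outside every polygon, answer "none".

Gamma

Cast a ray rightward from (559209, 1480353). For each polygon, the edges (by vertex number in listed order) whose endpoints lie on opposite sides of northing = 1480353, where each meets that height, and whether that is right or left of the point:
Eta: no edge straddles that height → 0 crossings.
Gamma: 3–4 at easting≈549405.2 (left), 5–1 at easting≈562703.8 (right) → 1 crossing.
Lambda: 3–4 at easting≈549889.3 (left), 5–1 at easting≈555349.5 (left) → 0 crossings.
Only Gamma has an odd count, so the point is inside Gamma.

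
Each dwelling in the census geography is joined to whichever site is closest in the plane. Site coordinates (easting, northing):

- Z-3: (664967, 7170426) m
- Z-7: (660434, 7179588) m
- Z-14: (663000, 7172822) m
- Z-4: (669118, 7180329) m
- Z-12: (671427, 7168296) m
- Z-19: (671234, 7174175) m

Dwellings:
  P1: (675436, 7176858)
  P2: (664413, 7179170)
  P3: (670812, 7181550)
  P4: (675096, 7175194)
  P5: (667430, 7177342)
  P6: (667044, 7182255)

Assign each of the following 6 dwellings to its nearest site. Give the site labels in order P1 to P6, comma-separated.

Z-19, Z-7, Z-4, Z-19, Z-4, Z-4

P1 → Z-19 (d²=24855293.00)
P2 → Z-7 (d²=16007165.00)
P3 → Z-4 (d²=4360477.00)
P4 → Z-19 (d²=15953405.00)
P5 → Z-4 (d²=11771513.00)
P6 → Z-4 (d²=8010952.00)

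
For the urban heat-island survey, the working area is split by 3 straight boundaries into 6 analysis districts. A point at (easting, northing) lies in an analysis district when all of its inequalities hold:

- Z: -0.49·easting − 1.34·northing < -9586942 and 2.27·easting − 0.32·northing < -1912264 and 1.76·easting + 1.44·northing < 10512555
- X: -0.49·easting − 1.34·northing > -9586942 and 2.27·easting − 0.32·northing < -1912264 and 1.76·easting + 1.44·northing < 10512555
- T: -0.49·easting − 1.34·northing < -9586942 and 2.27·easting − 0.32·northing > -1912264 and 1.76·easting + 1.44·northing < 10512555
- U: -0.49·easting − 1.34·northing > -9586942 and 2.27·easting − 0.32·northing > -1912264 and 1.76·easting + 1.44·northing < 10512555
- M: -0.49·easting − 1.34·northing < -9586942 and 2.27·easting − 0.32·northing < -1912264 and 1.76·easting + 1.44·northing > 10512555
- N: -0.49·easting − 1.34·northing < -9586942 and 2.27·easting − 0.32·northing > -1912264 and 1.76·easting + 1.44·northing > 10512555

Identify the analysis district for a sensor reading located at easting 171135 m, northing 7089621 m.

U

-0.49·171135 − 1.34·7089621 = -9583948.290, which is > -9586942
2.27·171135 − 0.32·7089621 = -1880202.270, which is > -1912264
1.76·171135 + 1.44·7089621 = 10510251.840, which is < 10512555
This sign pattern matches U.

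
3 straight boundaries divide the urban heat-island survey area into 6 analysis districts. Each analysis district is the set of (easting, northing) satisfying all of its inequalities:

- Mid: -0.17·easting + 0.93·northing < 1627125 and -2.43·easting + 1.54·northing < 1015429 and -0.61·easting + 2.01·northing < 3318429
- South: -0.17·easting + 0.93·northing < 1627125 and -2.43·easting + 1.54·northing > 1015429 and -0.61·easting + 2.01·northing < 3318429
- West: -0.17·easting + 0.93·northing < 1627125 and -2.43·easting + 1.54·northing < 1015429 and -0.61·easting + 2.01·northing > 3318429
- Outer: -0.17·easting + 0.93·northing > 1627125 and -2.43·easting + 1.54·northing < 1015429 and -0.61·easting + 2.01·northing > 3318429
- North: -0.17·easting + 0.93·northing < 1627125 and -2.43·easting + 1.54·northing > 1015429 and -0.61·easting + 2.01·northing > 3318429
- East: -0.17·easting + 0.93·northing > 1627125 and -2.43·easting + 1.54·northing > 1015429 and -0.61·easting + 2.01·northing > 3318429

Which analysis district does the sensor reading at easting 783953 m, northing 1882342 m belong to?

Mid

-0.17·783953 + 0.93·1882342 = 1617306.050, which is < 1627125
-2.43·783953 + 1.54·1882342 = 993800.890, which is < 1015429
-0.61·783953 + 2.01·1882342 = 3305296.090, which is < 3318429
This sign pattern matches Mid.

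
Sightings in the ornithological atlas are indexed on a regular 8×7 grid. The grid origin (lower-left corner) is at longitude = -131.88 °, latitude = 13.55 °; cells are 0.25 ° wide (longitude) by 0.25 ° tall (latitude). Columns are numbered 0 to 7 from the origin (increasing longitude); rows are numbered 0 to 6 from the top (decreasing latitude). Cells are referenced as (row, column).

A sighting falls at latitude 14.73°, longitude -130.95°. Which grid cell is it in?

(2, 3)

Column index: ⌊(-130.95 − -131.88) / 0.25⌋ = ⌊3.720⌋ = 3
Row offset from origin: ⌊(14.73 − 13.55) / 0.25⌋ = ⌊4.720⌋ = 4 → row 2 (counted from top)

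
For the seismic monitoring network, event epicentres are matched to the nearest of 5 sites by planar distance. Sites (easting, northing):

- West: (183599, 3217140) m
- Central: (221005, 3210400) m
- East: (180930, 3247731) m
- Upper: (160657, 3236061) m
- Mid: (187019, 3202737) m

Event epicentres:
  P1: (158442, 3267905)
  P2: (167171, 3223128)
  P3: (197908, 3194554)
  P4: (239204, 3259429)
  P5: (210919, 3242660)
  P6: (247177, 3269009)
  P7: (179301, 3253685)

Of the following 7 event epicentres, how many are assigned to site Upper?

1

P1 → East
P2 → Upper
P3 → Mid
P4 → Central
P5 → East
P6 → Central
P7 → East
1 of the 7 goes to Upper.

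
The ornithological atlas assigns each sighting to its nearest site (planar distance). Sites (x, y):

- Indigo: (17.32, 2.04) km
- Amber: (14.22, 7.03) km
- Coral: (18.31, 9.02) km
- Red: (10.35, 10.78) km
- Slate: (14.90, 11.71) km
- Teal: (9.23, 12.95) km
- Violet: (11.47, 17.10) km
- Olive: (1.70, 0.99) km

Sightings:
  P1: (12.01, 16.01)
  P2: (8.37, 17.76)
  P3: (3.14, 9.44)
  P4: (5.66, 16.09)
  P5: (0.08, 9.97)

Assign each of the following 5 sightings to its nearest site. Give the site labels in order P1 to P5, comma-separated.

Violet, Violet, Teal, Teal, Olive

P1 → Violet (d²=1.48)
P2 → Violet (d²=10.05)
P3 → Teal (d²=49.41)
P4 → Teal (d²=22.60)
P5 → Olive (d²=83.26)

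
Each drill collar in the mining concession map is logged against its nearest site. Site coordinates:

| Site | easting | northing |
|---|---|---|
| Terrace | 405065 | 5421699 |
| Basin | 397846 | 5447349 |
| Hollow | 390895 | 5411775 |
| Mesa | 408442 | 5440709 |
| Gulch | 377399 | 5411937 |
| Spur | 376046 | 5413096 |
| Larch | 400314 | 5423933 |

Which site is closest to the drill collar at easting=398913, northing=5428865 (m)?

Squared distances to each site:
Terrace: 89198660.000; Basin: 342796745.000; Hollow: 356356424.000; Mesa: 231082177.000; Gulch: 749409380.000; Spur: 771561050.000; Larch: 26287425.000.
Minimum at Larch.

Larch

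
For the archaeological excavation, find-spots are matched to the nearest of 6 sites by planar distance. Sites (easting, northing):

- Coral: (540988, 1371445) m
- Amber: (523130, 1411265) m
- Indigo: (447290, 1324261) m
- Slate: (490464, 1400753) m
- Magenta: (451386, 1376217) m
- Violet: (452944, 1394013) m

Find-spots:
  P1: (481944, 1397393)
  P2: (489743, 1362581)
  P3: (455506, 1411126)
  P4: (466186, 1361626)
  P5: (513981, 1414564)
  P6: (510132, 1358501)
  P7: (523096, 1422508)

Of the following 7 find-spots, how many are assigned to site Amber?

2

P1 → Slate
P2 → Slate
P3 → Violet
P4 → Magenta
P5 → Amber
P6 → Coral
P7 → Amber
2 of the 7 go to Amber.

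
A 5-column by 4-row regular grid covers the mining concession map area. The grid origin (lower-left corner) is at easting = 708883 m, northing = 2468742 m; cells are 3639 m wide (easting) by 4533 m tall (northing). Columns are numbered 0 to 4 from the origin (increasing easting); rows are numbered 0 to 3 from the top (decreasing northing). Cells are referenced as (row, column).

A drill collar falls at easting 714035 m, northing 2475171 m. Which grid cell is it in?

Column index: ⌊(714035 − 708883) / 3639⌋ = ⌊1.416⌋ = 1
Row offset from origin: ⌊(2475171 − 2468742) / 4533⌋ = ⌊1.418⌋ = 1 → row 2 (counted from top)

(2, 1)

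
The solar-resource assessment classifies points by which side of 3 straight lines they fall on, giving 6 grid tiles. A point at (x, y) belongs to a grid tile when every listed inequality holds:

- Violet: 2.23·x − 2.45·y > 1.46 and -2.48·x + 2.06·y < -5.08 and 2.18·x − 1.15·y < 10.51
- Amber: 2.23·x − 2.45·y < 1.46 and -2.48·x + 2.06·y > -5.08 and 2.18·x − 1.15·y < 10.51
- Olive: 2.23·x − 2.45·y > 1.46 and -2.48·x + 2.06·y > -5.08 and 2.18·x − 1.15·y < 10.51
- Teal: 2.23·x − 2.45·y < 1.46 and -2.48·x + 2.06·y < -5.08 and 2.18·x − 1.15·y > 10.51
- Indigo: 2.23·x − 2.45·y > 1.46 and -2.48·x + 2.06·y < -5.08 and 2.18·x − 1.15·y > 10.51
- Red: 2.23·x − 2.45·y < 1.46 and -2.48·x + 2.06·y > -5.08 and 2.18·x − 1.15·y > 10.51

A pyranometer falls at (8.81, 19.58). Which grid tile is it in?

Amber

2.23·8.81 − 2.45·19.58 = -28.325, which is < 1.46
-2.48·8.81 + 2.06·19.58 = 18.486, which is > -5.08
2.18·8.81 − 1.15·19.58 = -3.311, which is < 10.51
This sign pattern matches Amber.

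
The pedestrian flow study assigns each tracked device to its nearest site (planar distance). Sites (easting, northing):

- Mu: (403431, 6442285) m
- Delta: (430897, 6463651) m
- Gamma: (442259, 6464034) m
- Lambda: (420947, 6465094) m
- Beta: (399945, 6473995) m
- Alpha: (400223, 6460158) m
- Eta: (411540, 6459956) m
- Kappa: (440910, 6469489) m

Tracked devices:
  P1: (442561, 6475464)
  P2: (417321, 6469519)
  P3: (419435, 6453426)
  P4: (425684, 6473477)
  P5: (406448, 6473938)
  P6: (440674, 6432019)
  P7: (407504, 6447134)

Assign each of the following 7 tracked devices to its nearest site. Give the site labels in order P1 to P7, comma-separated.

Kappa, Lambda, Eta, Lambda, Beta, Gamma, Mu

P1 → Kappa (d²=38426426.00)
P2 → Lambda (d²=32728501.00)
P3 → Eta (d²=104971925.00)
P4 → Lambda (d²=92713858.00)
P5 → Beta (d²=42292258.00)
P6 → Gamma (d²=1027472450.00)
P7 → Mu (d²=40102130.00)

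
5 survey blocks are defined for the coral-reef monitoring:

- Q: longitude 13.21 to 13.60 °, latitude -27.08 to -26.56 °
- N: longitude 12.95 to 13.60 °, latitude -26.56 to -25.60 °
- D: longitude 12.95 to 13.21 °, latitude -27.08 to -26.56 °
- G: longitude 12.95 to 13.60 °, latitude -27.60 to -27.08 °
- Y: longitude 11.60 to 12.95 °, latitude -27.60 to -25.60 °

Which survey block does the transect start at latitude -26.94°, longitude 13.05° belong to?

The point has longitude = 13.05 and latitude = -26.94.
Only D satisfies 12.95 ≤ longitude ≤ 13.21 and -27.08 ≤ latitude ≤ -26.56.

D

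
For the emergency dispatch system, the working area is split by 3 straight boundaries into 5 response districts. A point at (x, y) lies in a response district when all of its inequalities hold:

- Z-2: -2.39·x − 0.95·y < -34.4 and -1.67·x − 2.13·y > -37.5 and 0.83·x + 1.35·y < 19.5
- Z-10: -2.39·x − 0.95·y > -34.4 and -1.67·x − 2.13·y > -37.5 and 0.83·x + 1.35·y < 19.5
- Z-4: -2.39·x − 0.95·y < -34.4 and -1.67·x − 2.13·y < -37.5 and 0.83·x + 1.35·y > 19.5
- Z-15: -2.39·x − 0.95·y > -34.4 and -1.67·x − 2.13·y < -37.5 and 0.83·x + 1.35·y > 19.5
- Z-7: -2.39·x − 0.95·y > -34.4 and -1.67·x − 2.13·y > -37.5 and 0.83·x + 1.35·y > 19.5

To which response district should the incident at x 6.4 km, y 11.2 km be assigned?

Z-7

-2.39·6.4 − 0.95·11.2 = -25.936, which is > -34.4
-1.67·6.4 − 2.13·11.2 = -34.544, which is > -37.5
0.83·6.4 + 1.35·11.2 = 20.432, which is > 19.5
This sign pattern matches Z-7.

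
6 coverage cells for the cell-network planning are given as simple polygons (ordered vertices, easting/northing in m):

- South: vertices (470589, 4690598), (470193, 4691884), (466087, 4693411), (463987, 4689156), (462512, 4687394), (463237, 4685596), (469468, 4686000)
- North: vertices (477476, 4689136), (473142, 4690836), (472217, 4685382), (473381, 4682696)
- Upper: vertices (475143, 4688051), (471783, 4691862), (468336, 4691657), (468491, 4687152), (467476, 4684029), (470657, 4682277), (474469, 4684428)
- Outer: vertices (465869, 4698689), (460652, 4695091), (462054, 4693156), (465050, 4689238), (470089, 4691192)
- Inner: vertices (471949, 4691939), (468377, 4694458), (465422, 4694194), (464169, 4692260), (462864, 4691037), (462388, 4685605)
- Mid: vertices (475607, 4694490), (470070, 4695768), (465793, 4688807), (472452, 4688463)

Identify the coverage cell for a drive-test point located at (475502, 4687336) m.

North

Cast a ray rightward from (475502, 4687336). For each polygon, the edges (by vertex number in listed order) whose endpoints lie on opposite sides of northing = 4687336, where each meets that height, and whether that is right or left of the point:
South: 5–6 at easting≈462535.4 (left), 7–1 at easting≈469793.7 (left) → 0 crossings.
North: 2–3 at easting≈472548.4 (left), 4–1 at easting≈476331.4 (right) → 1 crossing.
Upper: 3–4 at easting≈468484.7 (left), 7–1 at easting≈475010.0 (left) → 0 crossings.
Outer: no edge straddles that height → 0 crossings.
Inner: 5–6 at easting≈462539.7 (left), 6–1 at easting≈465000.9 (left) → 0 crossings.
Mid: no edge straddles that height → 0 crossings.
Only North has an odd count, so the point is inside North.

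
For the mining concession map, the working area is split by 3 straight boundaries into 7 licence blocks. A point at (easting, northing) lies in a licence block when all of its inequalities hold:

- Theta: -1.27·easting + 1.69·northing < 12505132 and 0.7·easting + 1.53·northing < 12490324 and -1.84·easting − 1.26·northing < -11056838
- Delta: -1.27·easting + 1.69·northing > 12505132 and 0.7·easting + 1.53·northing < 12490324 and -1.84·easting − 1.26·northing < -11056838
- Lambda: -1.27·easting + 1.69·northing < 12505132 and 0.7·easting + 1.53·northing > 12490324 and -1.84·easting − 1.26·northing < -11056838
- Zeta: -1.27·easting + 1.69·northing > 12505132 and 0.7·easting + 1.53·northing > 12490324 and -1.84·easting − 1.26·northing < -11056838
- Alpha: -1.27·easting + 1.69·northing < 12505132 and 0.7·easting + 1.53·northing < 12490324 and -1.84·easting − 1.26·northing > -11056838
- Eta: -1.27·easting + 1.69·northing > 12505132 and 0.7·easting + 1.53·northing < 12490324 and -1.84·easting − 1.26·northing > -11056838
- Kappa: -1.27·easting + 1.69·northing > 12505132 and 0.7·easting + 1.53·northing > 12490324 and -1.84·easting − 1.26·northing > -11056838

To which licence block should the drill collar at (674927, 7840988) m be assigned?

-1.27·674927 + 1.69·7840988 = 12394112.430, which is < 12505132
0.7·674927 + 1.53·7840988 = 12469160.540, which is < 12490324
-1.84·674927 − 1.26·7840988 = -11121510.560, which is < -11056838
This sign pattern matches Theta.

Theta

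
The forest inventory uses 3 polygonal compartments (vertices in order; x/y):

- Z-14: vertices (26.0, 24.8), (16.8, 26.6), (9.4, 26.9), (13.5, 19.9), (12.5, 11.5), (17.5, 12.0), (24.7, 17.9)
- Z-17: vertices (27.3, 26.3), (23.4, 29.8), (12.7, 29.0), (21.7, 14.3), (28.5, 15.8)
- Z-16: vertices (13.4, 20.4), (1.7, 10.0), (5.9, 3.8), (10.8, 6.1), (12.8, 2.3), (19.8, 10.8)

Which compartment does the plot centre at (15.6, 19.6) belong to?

Z-14

Cast a ray rightward from (15.6, 19.6). For each polygon, the edges (by vertex number in listed order) whose endpoints lie on opposite sides of y = 19.6, where each meets that height, and whether that is right or left of the point:
Z-14: 4–5 at x≈13.46 (left), 7–1 at x≈25.02 (right) → 1 crossing.
Z-17: 3–4 at x≈18.46 (right), 5–1 at x≈28.07 (right) → 2 crossings.
Z-16: 1–2 at x≈12.50 (left), 6–1 at x≈13.93 (left) → 0 crossings.
Only Z-14 has an odd count, so the point is inside Z-14.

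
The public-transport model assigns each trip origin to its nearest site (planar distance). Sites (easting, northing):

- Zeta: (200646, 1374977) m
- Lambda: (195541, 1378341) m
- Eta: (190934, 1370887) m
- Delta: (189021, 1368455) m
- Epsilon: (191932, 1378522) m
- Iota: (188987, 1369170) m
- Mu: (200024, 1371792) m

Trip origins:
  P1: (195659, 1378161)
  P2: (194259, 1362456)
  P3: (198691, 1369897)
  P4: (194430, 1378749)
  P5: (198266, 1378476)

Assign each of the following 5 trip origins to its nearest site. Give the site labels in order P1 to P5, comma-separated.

Lambda, Delta, Mu, Lambda, Lambda

P1 → Lambda (d²=46324.00)
P2 → Delta (d²=63424645.00)
P3 → Mu (d²=5367914.00)
P4 → Lambda (d²=1400785.00)
P5 → Lambda (d²=7443850.00)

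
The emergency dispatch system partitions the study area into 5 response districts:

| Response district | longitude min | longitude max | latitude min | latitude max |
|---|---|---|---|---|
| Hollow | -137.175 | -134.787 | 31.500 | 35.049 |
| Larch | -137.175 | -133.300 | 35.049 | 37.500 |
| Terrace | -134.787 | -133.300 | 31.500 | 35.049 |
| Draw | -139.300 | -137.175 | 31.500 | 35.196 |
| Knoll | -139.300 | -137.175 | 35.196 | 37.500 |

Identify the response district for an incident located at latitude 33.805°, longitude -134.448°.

The point has longitude = -134.448 and latitude = 33.805.
Only Terrace satisfies -134.787 ≤ longitude ≤ -133.300 and 31.500 ≤ latitude ≤ 35.049.

Terrace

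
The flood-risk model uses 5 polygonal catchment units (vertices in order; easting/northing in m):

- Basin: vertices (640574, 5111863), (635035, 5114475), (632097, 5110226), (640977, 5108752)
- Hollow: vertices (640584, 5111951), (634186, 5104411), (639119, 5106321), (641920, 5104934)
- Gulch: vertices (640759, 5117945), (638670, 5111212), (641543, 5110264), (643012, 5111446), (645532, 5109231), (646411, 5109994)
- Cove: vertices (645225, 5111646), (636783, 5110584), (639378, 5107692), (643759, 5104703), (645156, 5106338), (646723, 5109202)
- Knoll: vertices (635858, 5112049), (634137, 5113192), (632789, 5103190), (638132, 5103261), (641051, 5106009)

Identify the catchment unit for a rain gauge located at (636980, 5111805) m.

Basin

Cast a ray rightward from (636980, 5111805). For each polygon, the edges (by vertex number in listed order) whose endpoints lie on opposite sides of northing = 5111805, where each meets that height, and whether that is right or left of the point:
Basin: 2–3 at easting≈633188.8 (left), 4–1 at easting≈640581.5 (right) → 1 crossing.
Hollow: 1–2 at easting≈640460.1 (right), 4–1 at easting≈640611.8 (right) → 2 crossings.
Gulch: 1–2 at easting≈638854.0 (right), 6–1 at easting≈645123.6 (right) → 2 crossings.
Cove: no edge straddles that height → 0 crossings.
Knoll: 2–3 at easting≈633950.1 (left), 5–1 at easting≈636067.8 (left) → 0 crossings.
Only Basin has an odd count, so the point is inside Basin.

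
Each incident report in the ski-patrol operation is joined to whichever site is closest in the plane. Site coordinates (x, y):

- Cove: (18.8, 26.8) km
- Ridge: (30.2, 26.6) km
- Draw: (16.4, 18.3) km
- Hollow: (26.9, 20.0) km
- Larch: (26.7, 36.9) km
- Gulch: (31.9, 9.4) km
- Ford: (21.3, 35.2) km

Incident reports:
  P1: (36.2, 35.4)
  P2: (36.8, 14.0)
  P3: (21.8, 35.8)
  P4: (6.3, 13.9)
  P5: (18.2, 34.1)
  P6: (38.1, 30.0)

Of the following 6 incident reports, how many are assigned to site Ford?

P1 → Larch
P2 → Gulch
P3 → Ford
P4 → Draw
P5 → Ford
P6 → Ridge
2 of the 6 go to Ford.

2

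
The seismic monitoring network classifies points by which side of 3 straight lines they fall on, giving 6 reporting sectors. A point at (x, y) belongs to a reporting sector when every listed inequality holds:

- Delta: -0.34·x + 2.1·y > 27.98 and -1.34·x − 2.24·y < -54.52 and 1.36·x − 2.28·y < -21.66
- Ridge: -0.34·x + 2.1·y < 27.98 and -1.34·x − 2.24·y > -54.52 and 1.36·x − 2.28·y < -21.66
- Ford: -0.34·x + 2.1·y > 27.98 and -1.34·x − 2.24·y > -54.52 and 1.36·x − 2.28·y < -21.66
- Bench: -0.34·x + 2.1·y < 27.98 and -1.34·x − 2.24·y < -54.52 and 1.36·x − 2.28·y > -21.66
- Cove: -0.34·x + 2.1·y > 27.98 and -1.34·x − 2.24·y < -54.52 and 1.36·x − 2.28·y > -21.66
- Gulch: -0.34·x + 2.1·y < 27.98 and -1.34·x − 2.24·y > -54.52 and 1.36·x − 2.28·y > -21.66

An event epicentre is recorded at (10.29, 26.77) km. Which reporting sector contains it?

-0.34·10.29 + 2.1·26.77 = 52.718, which is > 27.98
-1.34·10.29 − 2.24·26.77 = -73.753, which is < -54.52
1.36·10.29 − 2.28·26.77 = -47.041, which is < -21.66
This sign pattern matches Delta.

Delta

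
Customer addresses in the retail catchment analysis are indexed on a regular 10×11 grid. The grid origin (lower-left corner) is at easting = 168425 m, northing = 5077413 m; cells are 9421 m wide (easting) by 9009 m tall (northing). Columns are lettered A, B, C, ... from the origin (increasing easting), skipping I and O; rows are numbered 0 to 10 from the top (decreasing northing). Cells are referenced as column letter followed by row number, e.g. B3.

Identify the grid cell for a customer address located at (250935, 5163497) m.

J1

Column index: ⌊(250935 − 168425) / 9421⌋ = ⌊8.758⌋ = 8 → column J
Row offset from origin: ⌊(5163497 − 5077413) / 9009⌋ = ⌊9.555⌋ = 9 → row 1 (counted from top)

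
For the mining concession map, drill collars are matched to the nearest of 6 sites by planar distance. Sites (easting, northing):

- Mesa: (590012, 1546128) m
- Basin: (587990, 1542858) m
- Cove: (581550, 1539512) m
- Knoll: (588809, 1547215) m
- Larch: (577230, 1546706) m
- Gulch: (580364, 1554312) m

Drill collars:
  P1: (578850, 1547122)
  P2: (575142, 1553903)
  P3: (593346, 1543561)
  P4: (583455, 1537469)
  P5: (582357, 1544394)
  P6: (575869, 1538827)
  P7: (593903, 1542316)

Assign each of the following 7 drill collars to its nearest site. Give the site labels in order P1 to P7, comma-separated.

P1 → Larch (d²=2797456.00)
P2 → Gulch (d²=27436565.00)
P3 → Mesa (d²=17705045.00)
P4 → Cove (d²=7802874.00)
P5 → Cove (d²=24485173.00)
P6 → Cove (d²=32742986.00)
P7 → Mesa (d²=29671225.00)

Larch, Gulch, Mesa, Cove, Cove, Cove, Mesa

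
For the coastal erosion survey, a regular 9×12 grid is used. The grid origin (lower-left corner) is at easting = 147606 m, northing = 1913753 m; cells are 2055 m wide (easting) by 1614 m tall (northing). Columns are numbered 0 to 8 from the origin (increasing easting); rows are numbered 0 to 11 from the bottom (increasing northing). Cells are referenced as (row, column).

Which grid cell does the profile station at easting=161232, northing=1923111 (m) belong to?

(5, 6)

Column index: ⌊(161232 − 147606) / 2055⌋ = ⌊6.631⌋ = 6
Row offset from origin: ⌊(1923111 − 1913753) / 1614⌋ = ⌊5.798⌋ = 5 → row 5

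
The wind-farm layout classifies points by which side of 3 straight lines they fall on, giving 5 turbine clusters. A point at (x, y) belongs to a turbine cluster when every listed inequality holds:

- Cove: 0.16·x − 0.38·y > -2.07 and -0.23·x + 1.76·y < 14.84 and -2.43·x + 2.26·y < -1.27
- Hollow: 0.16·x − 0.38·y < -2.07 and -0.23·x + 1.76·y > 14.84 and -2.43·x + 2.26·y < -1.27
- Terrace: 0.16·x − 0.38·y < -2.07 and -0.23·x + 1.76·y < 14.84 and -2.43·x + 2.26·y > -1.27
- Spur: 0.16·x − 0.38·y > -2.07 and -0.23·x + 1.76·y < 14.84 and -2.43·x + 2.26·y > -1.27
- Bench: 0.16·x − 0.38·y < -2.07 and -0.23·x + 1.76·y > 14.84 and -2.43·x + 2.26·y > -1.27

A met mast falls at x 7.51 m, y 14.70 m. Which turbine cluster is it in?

Bench

0.16·7.51 − 0.38·14.70 = -4.384, which is < -2.07
-0.23·7.51 + 1.76·14.70 = 24.145, which is > 14.84
-2.43·7.51 + 2.26·14.70 = 14.973, which is > -1.27
This sign pattern matches Bench.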